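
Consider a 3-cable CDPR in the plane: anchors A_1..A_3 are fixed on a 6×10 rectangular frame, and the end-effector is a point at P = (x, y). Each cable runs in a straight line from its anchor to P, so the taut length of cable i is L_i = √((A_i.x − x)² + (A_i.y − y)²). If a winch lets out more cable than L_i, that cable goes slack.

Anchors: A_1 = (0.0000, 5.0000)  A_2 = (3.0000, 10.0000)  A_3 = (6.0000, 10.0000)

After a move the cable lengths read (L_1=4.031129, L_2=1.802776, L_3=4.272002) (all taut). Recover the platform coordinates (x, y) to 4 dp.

(2.0000, 8.5000)

each cable: (A_i−P)·(A_i−P) = L_i²; let k_i = ‖A_i‖²−L_i²
k_1 = 0.0000+25.0000−16.2500 = 8.7500
row 1: -6.0000x − 10.0000y = -97.0000  (k_2=105.7500)
row 2: -12.0000x − 10.0000y = -109.0000  (k_3=117.7500)
Cramer on rows 1–2 → x = 2.0000, y = 8.5000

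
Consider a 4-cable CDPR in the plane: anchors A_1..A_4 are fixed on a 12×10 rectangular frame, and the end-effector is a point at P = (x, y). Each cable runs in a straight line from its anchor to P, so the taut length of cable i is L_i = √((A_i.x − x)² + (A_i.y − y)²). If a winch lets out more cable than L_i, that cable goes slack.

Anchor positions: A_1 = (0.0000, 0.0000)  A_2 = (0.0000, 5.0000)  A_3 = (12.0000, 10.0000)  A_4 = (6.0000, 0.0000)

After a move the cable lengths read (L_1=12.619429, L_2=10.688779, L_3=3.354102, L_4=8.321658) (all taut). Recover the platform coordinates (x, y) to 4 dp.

each cable: (A_i−P)·(A_i−P) = L_i²; let k_i = ‖A_i‖²−L_i²
k_1 = 0.0000+0.0000−159.2500 = -159.2500
row 1: 0.0000x − 10.0000y = -70.0000  (k_2=-89.2500)
row 2: -24.0000x − 20.0000y = -392.0000  (k_3=232.7500)
row 3: -12.0000x + 0.0000y = -126.0000  (k_4=-33.2500)
Cramer on rows 1–2 → x = 10.5000, y = 7.0000
check cable 4: ‖A_4−P‖² = 69.2500 ≈ L_4² = 69.2500 ✓

(10.5000, 7.0000)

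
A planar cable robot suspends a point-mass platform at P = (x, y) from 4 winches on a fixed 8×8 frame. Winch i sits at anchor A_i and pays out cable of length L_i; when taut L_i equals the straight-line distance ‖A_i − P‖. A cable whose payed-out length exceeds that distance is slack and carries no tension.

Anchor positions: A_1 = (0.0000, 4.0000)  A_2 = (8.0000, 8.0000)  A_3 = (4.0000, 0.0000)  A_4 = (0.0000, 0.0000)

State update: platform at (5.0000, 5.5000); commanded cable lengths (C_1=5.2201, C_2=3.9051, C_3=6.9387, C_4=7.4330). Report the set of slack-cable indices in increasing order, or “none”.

3

i=1: geometric 5.2202 vs commanded 5.2201 ⇒ taut
i=2: geometric 3.9051 vs commanded 3.9051 ⇒ taut
i=3: geometric 5.5902 vs commanded 6.9387 ⇒ slack
i=4: geometric 7.4330 vs commanded 7.4330 ⇒ taut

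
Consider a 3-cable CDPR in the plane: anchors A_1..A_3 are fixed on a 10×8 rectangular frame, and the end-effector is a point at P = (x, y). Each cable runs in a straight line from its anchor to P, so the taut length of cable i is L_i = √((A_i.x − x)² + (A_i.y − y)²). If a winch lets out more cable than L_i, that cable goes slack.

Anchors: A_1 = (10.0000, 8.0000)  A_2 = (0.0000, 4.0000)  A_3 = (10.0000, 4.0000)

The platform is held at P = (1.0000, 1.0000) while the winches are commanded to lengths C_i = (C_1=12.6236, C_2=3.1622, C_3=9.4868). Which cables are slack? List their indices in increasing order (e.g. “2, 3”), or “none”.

cable 1: √((9.0000)²+(7.0000)²)=11.4018, C_1=12.6236: slack
cable 2: √((-1.0000)²+(3.0000)²)=3.1623, C_2=3.1622: taut
cable 3: √((9.0000)²+(3.0000)²)=9.4868, C_3=9.4868: taut

1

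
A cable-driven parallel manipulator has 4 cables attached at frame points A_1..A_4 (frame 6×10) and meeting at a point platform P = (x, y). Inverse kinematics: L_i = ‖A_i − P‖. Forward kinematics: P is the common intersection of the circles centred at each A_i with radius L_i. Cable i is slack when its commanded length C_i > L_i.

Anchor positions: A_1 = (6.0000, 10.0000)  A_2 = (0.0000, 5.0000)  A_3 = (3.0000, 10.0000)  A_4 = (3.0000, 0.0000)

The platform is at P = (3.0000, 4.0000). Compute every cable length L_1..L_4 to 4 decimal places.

(6.7082, 3.1623, 6.0000, 4.0000)

L_1: Δ = A_1−P = (3.0000, 6.0000) → ‖Δ‖ = √45.0000 = 6.7082
L_2: Δ = A_2−P = (-3.0000, 1.0000) → ‖Δ‖ = √10.0000 = 3.1623
L_3: Δ = A_3−P = (0.0000, 6.0000) → ‖Δ‖ = √36.0000 = 6.0000
L_4: Δ = A_4−P = (0.0000, -4.0000) → ‖Δ‖ = √16.0000 = 4.0000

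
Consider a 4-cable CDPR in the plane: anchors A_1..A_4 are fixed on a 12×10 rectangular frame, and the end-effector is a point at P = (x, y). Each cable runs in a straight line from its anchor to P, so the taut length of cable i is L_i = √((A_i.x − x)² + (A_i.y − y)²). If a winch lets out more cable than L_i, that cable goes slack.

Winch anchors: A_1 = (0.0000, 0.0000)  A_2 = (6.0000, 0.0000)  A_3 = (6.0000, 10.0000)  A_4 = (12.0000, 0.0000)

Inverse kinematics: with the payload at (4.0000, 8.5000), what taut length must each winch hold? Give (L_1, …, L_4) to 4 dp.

L_1 = √((0.0000−4.0000)² + (0.0000−8.5000)²) = 9.3941
L_2 = √((6.0000−4.0000)² + (0.0000−8.5000)²) = 8.7321
L_3 = √((6.0000−4.0000)² + (10.0000−8.5000)²) = 2.5000
L_4 = √((12.0000−4.0000)² + (0.0000−8.5000)²) = 11.6726

(9.3941, 8.7321, 2.5000, 11.6726)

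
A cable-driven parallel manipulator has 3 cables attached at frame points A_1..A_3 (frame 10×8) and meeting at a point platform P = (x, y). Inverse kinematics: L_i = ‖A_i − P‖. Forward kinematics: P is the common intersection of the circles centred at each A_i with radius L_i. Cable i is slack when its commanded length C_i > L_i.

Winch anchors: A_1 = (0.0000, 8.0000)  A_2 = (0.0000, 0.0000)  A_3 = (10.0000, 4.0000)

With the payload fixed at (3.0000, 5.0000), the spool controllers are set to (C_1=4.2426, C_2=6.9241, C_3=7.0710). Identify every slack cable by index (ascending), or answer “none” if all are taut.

cable 1: L_1 = ‖A_1−P‖ = 4.2426;  C_1 = 4.2426 → taut
cable 2: L_2 = ‖A_2−P‖ = 5.8310;  C_2 = 6.9241 → slack
cable 3: L_3 = ‖A_3−P‖ = 7.0711;  C_3 = 7.0710 → taut

2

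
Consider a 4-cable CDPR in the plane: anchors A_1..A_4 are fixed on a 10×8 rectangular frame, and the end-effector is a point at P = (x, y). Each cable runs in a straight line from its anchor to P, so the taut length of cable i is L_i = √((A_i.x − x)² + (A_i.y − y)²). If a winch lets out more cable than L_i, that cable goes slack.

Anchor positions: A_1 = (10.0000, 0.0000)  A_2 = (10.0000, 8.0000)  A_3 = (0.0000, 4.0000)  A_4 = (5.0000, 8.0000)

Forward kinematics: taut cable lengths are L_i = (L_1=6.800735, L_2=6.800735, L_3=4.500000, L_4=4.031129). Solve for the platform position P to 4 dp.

(4.5000, 4.0000)

expand ‖A_i−P‖²=L_i² and subtract eq 1 (q_i ≔ ‖A_i‖²−L_i²)
q_1 = 100.0000+0.0000−46.2500 = 53.7500
eq1−eq2 → [0.0000  -16.0000]·P = -64.0000
eq1−eq3 → [20.0000  -8.0000]·P = 58.0000
eq1−eq4 → [10.0000  -16.0000]·P = -19.0000
2×2 solve → P = (4.5000, 4.0000)
check cable 4: ‖A_4−P‖² = 16.2500 ≈ L_4² = 16.2500 ✓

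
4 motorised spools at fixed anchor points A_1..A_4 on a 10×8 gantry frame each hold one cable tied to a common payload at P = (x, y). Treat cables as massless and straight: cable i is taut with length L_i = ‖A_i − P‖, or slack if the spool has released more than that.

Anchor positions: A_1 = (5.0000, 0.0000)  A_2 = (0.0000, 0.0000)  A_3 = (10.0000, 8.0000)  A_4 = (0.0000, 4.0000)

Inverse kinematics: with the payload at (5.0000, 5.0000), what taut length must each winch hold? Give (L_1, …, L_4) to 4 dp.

(5.0000, 7.0711, 5.8310, 5.0990)

cable 1: Δx=0.0000, Δy=-5.0000; L_1 = √(Δx²+Δy²) = 5.0000
cable 2: Δx=-5.0000, Δy=-5.0000; L_2 = √(Δx²+Δy²) = 7.0711
cable 3: Δx=5.0000, Δy=3.0000; L_3 = √(Δx²+Δy²) = 5.8310
cable 4: Δx=-5.0000, Δy=-1.0000; L_4 = √(Δx²+Δy²) = 5.0990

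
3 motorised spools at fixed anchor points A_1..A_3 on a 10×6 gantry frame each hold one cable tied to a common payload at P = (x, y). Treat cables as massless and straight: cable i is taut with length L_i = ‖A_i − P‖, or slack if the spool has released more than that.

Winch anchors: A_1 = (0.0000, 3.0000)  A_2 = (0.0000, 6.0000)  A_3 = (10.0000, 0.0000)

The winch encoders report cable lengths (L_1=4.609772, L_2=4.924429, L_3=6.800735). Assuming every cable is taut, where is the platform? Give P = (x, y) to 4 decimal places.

each cable: (A_i−P)·(A_i−P) = L_i²; let q_i = ‖A_i‖²−L_i²
q_1 = 0.0000+9.0000−21.2500 = -12.2500
row 1: 0.0000x − 6.0000y = -24.0000  (q_2=11.7500)
row 2: -20.0000x + 6.0000y = -66.0000  (q_3=53.7500)
Cramer on rows 1–2 → x = 4.5000, y = 4.0000

(4.5000, 4.0000)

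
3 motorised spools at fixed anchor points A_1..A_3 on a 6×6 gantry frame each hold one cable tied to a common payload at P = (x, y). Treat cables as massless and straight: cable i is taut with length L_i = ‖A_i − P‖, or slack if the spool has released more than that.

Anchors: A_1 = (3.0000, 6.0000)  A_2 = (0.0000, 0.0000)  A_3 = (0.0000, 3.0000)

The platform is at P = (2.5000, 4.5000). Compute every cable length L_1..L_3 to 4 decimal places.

cable 1: Δx=0.5000, Δy=1.5000; L_1 = √(Δx²+Δy²) = 1.5811
cable 2: Δx=-2.5000, Δy=-4.5000; L_2 = √(Δx²+Δy²) = 5.1478
cable 3: Δx=-2.5000, Δy=-1.5000; L_3 = √(Δx²+Δy²) = 2.9155

(1.5811, 5.1478, 2.9155)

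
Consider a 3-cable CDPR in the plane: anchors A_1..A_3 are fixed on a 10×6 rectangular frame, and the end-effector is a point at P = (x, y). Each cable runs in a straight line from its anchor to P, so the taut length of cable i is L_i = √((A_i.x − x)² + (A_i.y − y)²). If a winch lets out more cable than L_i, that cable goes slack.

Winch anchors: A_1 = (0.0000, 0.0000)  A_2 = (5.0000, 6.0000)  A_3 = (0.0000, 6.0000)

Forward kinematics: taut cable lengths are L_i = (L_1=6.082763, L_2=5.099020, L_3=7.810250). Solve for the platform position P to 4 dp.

each cable: (A_i−P)·(A_i−P) = L_i²; let k_i = ‖A_i‖²−L_i²
k_1 = 0.0000+0.0000−37.0000 = -37.0000
row 1: -10.0000x − 12.0000y = -72.0000  (k_2=35.0000)
row 2: 0.0000x − 12.0000y = -12.0000  (k_3=-25.0000)
Cramer on rows 1–2 → x = 6.0000, y = 1.0000

(6.0000, 1.0000)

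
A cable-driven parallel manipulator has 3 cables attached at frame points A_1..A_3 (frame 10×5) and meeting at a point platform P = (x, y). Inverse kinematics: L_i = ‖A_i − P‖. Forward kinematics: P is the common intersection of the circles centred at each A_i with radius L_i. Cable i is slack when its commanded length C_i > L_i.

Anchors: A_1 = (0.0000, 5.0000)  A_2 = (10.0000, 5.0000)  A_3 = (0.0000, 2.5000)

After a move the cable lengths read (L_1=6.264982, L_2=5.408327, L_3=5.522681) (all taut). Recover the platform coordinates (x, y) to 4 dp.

each cable: (A_i−P)·(A_i−P) = L_i²; let c_i = ‖A_i‖²−L_i²
c_1 = 0.0000+25.0000−39.2500 = -14.2500
row 1: -20.0000x + 0.0000y = -110.0000  (c_2=95.7500)
row 2: 0.0000x + 5.0000y = 10.0000  (c_3=-24.2500)
Cramer on rows 1–2 → x = 5.5000, y = 2.0000

(5.5000, 2.0000)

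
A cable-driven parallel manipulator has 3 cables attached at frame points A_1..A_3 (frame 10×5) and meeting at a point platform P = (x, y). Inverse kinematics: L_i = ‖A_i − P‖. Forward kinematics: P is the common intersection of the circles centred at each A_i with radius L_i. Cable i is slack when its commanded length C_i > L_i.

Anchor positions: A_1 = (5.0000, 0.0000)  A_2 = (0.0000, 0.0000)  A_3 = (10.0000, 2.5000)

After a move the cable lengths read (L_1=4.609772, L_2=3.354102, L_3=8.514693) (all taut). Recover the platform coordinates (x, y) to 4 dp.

(1.5000, 3.0000)

circle eqns → linear via eq_j − eq_1; set k_j = A_j·A_j − L_j²
k_1 = 25.0000+0.0000−21.2500 = 3.7500
10.0000·x + 0.0000·y = k_1−k_2 = 15.0000
-10.0000·x − 5.0000·y = k_1−k_3 = -30.0000
solve first two rows → x=1.5000, y=3.0000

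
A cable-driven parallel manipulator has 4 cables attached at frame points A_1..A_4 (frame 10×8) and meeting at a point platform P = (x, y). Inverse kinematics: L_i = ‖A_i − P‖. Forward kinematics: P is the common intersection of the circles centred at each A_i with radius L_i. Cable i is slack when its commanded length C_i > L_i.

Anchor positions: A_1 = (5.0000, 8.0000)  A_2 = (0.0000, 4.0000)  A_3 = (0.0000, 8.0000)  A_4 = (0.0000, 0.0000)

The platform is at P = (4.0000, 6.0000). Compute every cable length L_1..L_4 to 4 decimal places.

(2.2361, 4.4721, 4.4721, 7.2111)

L_1 = √((5.0000−4.0000)² + (8.0000−6.0000)²) = 2.2361
L_2 = √((0.0000−4.0000)² + (4.0000−6.0000)²) = 4.4721
L_3 = √((0.0000−4.0000)² + (8.0000−6.0000)²) = 4.4721
L_4 = √((0.0000−4.0000)² + (0.0000−6.0000)²) = 7.2111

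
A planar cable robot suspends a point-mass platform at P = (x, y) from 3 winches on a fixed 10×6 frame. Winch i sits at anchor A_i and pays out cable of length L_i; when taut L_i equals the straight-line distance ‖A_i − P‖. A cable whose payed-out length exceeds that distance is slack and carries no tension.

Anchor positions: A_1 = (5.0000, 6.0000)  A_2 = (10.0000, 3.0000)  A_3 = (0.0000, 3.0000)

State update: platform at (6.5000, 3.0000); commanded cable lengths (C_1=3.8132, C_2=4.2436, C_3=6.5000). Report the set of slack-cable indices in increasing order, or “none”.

cable 1: L_1 = ‖A_1−P‖ = 3.3541;  C_1 = 3.8132 → slack
cable 2: L_2 = ‖A_2−P‖ = 3.5000;  C_2 = 4.2436 → slack
cable 3: L_3 = ‖A_3−P‖ = 6.5000;  C_3 = 6.5000 → taut

1, 2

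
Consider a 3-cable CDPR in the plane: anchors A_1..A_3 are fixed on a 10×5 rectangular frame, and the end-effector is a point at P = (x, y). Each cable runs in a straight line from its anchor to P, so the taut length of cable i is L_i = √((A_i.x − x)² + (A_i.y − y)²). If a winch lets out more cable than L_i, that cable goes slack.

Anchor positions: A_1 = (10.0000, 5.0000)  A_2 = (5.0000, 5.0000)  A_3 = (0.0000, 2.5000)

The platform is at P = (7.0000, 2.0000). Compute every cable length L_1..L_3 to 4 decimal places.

L_1 = √((10.0000−7.0000)² + (5.0000−2.0000)²) = 4.2426
L_2 = √((5.0000−7.0000)² + (5.0000−2.0000)²) = 3.6056
L_3 = √((0.0000−7.0000)² + (2.5000−2.0000)²) = 7.0178

(4.2426, 3.6056, 7.0178)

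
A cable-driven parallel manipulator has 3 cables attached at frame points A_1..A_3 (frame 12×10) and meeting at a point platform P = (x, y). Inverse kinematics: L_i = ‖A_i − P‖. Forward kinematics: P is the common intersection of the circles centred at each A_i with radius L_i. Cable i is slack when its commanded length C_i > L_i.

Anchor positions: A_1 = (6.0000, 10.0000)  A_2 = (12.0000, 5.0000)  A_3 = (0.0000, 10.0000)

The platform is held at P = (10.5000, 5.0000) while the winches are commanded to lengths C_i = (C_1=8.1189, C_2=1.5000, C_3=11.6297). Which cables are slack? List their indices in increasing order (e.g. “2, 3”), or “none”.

cable 1: L_1 = ‖A_1−P‖ = 6.7268;  C_1 = 8.1189 → slack
cable 2: L_2 = ‖A_2−P‖ = 1.5000;  C_2 = 1.5000 → taut
cable 3: L_3 = ‖A_3−P‖ = 11.6297;  C_3 = 11.6297 → taut

1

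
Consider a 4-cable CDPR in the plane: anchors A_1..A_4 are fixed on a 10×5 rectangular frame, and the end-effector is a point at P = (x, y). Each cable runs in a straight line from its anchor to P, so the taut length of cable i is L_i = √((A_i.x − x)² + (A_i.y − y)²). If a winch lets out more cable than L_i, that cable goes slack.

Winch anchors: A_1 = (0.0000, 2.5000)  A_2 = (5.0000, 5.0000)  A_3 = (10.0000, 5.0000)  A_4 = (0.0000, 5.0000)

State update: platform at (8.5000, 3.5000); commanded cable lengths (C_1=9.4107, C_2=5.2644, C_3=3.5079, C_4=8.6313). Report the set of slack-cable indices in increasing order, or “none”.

cable 1: L_1 = ‖A_1−P‖ = 8.5586;  C_1 = 9.4107 → slack
cable 2: L_2 = ‖A_2−P‖ = 3.8079;  C_2 = 5.2644 → slack
cable 3: L_3 = ‖A_3−P‖ = 2.1213;  C_3 = 3.5079 → slack
cable 4: L_4 = ‖A_4−P‖ = 8.6313;  C_4 = 8.6313 → taut

1, 2, 3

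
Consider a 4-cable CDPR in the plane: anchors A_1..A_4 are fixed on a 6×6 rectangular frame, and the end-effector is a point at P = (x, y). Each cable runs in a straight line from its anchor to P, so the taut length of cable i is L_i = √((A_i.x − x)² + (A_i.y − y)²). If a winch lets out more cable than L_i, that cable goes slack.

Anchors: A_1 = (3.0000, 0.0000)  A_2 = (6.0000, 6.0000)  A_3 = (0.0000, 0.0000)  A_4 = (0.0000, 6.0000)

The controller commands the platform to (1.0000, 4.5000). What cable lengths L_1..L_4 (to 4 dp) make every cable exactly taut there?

(4.9244, 5.2202, 4.6098, 1.8028)

L_1: Δ = A_1−P = (2.0000, -4.5000) → ‖Δ‖ = √24.2500 = 4.9244
L_2: Δ = A_2−P = (5.0000, 1.5000) → ‖Δ‖ = √27.2500 = 5.2202
L_3: Δ = A_3−P = (-1.0000, -4.5000) → ‖Δ‖ = √21.2500 = 4.6098
L_4: Δ = A_4−P = (-1.0000, 1.5000) → ‖Δ‖ = √3.2500 = 1.8028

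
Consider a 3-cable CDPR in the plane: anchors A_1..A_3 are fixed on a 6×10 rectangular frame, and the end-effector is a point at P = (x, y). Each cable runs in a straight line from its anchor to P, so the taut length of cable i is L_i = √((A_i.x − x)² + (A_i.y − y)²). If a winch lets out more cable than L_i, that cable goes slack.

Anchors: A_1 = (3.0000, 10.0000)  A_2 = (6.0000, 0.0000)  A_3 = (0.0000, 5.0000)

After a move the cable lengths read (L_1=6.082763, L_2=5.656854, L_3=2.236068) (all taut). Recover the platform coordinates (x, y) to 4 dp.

each cable: (A_i−P)·(A_i−P) = L_i²; let c_i = ‖A_i‖²−L_i²
c_1 = 9.0000+100.0000−37.0000 = 72.0000
row 1: -6.0000x + 20.0000y = 68.0000  (c_2=4.0000)
row 2: 6.0000x + 10.0000y = 52.0000  (c_3=20.0000)
Cramer on rows 1–2 → x = 2.0000, y = 4.0000

(2.0000, 4.0000)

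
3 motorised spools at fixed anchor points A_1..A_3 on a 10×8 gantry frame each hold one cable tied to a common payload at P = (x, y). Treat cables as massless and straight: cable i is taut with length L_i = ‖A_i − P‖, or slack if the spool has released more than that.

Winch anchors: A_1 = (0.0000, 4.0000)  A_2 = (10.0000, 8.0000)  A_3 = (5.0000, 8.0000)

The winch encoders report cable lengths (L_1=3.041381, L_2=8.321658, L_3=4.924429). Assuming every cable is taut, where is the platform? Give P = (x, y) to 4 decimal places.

circle eqns → linear via eq_j − eq_1; set c_j = A_j·A_j − L_j²
c_1 = 0.0000+16.0000−9.2500 = 6.7500
-20.0000·x − 8.0000·y = c_1−c_2 = -88.0000
-10.0000·x − 8.0000·y = c_1−c_3 = -58.0000
solve first two rows → x=3.0000, y=3.5000

(3.0000, 3.5000)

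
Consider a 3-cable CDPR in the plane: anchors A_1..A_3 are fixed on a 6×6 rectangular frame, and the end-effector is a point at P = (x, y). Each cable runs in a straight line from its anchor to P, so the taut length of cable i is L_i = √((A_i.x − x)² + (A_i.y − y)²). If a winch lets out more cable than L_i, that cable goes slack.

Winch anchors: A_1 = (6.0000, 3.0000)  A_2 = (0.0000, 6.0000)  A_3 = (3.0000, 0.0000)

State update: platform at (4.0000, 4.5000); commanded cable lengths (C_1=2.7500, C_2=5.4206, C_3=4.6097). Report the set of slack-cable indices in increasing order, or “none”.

1, 2

i=1: geometric 2.5000 vs commanded 2.7500 ⇒ slack
i=2: geometric 4.2720 vs commanded 5.4206 ⇒ slack
i=3: geometric 4.6098 vs commanded 4.6097 ⇒ taut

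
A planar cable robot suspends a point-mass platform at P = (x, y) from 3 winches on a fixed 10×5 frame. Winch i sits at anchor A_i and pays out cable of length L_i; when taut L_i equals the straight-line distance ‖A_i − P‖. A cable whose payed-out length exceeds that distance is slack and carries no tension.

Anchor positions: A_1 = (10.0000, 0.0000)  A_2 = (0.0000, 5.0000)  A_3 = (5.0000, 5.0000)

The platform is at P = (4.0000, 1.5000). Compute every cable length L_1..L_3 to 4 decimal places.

cable 1: Δx=6.0000, Δy=-1.5000; L_1 = √(Δx²+Δy²) = 6.1847
cable 2: Δx=-4.0000, Δy=3.5000; L_2 = √(Δx²+Δy²) = 5.3151
cable 3: Δx=1.0000, Δy=3.5000; L_3 = √(Δx²+Δy²) = 3.6401

(6.1847, 5.3151, 3.6401)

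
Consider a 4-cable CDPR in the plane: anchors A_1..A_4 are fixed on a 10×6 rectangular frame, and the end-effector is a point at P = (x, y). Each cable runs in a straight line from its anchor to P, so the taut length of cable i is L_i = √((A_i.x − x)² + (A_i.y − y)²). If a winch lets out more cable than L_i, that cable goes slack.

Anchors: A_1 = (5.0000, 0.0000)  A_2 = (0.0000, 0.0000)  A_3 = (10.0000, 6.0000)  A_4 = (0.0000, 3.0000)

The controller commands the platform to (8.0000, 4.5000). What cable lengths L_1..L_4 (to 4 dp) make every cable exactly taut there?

(5.4083, 9.1788, 2.5000, 8.1394)

cable 1: Δx=-3.0000, Δy=-4.5000; L_1 = √(Δx²+Δy²) = 5.4083
cable 2: Δx=-8.0000, Δy=-4.5000; L_2 = √(Δx²+Δy²) = 9.1788
cable 3: Δx=2.0000, Δy=1.5000; L_3 = √(Δx²+Δy²) = 2.5000
cable 4: Δx=-8.0000, Δy=-1.5000; L_4 = √(Δx²+Δy²) = 8.1394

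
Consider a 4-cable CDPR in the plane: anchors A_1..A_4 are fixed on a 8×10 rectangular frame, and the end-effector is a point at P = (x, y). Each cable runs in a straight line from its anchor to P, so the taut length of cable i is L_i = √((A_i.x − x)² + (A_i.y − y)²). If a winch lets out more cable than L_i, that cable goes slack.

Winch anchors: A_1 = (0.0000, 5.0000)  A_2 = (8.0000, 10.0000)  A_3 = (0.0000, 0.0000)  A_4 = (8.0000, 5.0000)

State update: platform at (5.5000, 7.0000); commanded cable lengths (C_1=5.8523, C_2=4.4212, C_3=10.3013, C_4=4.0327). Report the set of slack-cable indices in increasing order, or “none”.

2, 3, 4

cable 1: √((-5.5000)²+(-2.0000)²)=5.8523, C_1=5.8523: taut
cable 2: √((2.5000)²+(3.0000)²)=3.9051, C_2=4.4212: slack
cable 3: √((-5.5000)²+(-7.0000)²)=8.9022, C_3=10.3013: slack
cable 4: √((2.5000)²+(-2.0000)²)=3.2016, C_4=4.0327: slack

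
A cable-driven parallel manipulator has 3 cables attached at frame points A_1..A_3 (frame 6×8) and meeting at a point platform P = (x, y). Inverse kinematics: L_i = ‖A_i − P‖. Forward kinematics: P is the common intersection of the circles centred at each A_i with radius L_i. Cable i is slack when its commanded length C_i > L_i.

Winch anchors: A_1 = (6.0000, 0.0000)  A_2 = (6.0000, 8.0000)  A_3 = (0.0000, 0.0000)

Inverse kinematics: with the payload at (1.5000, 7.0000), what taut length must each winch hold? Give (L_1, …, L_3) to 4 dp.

(8.3217, 4.6098, 7.1589)

L_1: Δ = A_1−P = (4.5000, -7.0000) → ‖Δ‖ = √69.2500 = 8.3217
L_2: Δ = A_2−P = (4.5000, 1.0000) → ‖Δ‖ = √21.2500 = 4.6098
L_3: Δ = A_3−P = (-1.5000, -7.0000) → ‖Δ‖ = √51.2500 = 7.1589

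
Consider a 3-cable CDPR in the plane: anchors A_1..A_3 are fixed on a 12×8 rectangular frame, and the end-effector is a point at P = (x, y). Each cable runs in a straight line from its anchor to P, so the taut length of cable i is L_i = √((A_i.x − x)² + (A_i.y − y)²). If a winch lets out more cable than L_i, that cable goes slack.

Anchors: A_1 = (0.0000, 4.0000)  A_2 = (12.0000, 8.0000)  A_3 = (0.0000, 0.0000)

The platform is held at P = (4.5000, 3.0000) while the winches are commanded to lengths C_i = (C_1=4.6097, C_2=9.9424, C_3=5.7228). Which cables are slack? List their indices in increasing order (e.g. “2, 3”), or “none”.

2, 3

cable 1: √((-4.5000)²+(1.0000)²)=4.6098, C_1=4.6097: taut
cable 2: √((7.5000)²+(5.0000)²)=9.0139, C_2=9.9424: slack
cable 3: √((-4.5000)²+(-3.0000)²)=5.4083, C_3=5.7228: slack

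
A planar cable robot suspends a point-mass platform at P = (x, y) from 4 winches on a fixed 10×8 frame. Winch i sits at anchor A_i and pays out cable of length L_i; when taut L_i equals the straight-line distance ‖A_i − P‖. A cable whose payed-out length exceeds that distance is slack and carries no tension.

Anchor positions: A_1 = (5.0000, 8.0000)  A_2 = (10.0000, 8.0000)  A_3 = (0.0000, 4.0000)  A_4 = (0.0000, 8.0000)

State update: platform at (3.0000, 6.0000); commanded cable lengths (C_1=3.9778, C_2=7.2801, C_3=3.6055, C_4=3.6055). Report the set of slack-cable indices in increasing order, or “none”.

i=1: geometric 2.8284 vs commanded 3.9778 ⇒ slack
i=2: geometric 7.2801 vs commanded 7.2801 ⇒ taut
i=3: geometric 3.6056 vs commanded 3.6055 ⇒ taut
i=4: geometric 3.6056 vs commanded 3.6055 ⇒ taut

1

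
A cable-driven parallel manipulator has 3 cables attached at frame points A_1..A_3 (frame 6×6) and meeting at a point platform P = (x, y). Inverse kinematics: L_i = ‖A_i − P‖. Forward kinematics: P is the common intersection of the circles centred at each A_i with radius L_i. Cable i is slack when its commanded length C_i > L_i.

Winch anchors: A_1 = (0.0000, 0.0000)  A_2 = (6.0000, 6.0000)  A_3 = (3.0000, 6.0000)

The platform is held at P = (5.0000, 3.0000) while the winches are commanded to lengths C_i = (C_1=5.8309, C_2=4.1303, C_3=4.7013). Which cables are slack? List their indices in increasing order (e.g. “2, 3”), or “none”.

cable 1: √((-5.0000)²+(-3.0000)²)=5.8310, C_1=5.8309: taut
cable 2: √((1.0000)²+(3.0000)²)=3.1623, C_2=4.1303: slack
cable 3: √((-2.0000)²+(3.0000)²)=3.6056, C_3=4.7013: slack

2, 3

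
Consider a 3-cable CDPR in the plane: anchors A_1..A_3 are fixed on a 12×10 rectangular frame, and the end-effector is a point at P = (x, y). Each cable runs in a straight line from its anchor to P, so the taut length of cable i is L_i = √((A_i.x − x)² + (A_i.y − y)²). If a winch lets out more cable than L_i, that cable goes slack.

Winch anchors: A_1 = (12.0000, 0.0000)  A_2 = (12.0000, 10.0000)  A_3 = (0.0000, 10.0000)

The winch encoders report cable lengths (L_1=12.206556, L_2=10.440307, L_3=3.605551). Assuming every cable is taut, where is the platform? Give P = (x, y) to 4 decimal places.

(2.0000, 7.0000)

circle eqns → linear via eq_j − eq_1; set c_j = A_j·A_j − L_j²
c_1 = 144.0000+0.0000−149.0000 = -5.0000
0.0000·x − 20.0000·y = c_1−c_2 = -140.0000
24.0000·x − 20.0000·y = c_1−c_3 = -92.0000
solve first two rows → x=2.0000, y=7.0000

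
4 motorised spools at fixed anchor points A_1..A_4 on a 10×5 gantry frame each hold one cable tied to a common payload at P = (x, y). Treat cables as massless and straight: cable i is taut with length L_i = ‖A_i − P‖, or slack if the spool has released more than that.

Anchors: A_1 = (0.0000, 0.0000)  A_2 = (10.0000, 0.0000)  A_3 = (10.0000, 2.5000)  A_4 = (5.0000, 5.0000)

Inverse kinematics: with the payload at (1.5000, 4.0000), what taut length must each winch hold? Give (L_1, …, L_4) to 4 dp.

L_1 = √((0.0000−1.5000)² + (0.0000−4.0000)²) = 4.2720
L_2 = √((10.0000−1.5000)² + (0.0000−4.0000)²) = 9.3941
L_3 = √((10.0000−1.5000)² + (2.5000−4.0000)²) = 8.6313
L_4 = √((5.0000−1.5000)² + (5.0000−4.0000)²) = 3.6401

(4.2720, 9.3941, 8.6313, 3.6401)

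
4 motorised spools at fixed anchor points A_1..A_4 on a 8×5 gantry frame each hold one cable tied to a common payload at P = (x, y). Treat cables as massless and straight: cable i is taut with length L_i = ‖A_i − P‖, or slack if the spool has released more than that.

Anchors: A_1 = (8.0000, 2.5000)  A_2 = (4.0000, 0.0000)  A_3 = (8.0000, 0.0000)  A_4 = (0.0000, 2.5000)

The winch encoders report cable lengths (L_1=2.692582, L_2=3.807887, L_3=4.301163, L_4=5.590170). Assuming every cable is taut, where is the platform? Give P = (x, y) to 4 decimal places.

each cable: (A_i−P)·(A_i−P) = L_i²; let q_i = ‖A_i‖²−L_i²
q_1 = 64.0000+6.2500−7.2500 = 63.0000
row 1: 8.0000x + 5.0000y = 61.5000  (q_2=1.5000)
row 2: 0.0000x + 5.0000y = 17.5000  (q_3=45.5000)
row 3: 16.0000x + 0.0000y = 88.0000  (q_4=-25.0000)
Cramer on rows 1–2 → x = 5.5000, y = 3.5000
check cable 4: ‖A_4−P‖² = 31.2500 ≈ L_4² = 31.2500 ✓

(5.5000, 3.5000)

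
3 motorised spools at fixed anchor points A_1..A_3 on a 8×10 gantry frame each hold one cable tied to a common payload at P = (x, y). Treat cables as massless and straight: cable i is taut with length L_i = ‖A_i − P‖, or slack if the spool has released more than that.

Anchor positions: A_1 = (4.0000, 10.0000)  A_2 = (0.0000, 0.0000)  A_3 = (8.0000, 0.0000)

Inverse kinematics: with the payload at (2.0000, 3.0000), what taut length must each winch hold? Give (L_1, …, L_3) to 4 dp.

cable 1: Δx=2.0000, Δy=7.0000; L_1 = √(Δx²+Δy²) = 7.2801
cable 2: Δx=-2.0000, Δy=-3.0000; L_2 = √(Δx²+Δy²) = 3.6056
cable 3: Δx=6.0000, Δy=-3.0000; L_3 = √(Δx²+Δy²) = 6.7082

(7.2801, 3.6056, 6.7082)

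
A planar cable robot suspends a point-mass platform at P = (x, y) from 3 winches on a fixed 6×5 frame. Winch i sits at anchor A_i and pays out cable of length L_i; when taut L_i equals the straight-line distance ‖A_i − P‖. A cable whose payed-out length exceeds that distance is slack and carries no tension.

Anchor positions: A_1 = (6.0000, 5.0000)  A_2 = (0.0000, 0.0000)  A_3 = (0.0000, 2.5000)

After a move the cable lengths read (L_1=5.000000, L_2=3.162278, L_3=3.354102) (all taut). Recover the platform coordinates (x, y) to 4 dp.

each cable: (A_i−P)·(A_i−P) = L_i²; let c_i = ‖A_i‖²−L_i²
c_1 = 36.0000+25.0000−25.0000 = 36.0000
row 1: 12.0000x + 10.0000y = 46.0000  (c_2=-10.0000)
row 2: 12.0000x + 5.0000y = 41.0000  (c_3=-5.0000)
Cramer on rows 1–2 → x = 3.0000, y = 1.0000

(3.0000, 1.0000)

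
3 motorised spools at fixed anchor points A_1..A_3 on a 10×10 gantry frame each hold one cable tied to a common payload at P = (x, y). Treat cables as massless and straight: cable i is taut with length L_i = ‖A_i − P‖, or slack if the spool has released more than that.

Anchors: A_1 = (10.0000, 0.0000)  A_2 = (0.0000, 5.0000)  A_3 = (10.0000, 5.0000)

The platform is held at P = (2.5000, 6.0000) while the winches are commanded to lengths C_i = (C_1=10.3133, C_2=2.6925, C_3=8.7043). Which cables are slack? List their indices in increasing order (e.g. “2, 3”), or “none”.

cable 1: √((7.5000)²+(-6.0000)²)=9.6047, C_1=10.3133: slack
cable 2: √((-2.5000)²+(-1.0000)²)=2.6926, C_2=2.6925: taut
cable 3: √((7.5000)²+(-1.0000)²)=7.5664, C_3=8.7043: slack

1, 3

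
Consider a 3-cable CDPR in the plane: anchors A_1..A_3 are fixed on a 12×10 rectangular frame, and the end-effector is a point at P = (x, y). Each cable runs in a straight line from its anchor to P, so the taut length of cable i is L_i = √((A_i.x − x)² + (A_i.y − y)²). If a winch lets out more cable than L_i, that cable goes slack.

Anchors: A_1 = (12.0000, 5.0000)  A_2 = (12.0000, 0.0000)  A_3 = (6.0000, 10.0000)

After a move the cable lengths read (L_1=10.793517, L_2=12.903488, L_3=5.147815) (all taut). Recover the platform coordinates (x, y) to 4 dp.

each cable: (A_i−P)·(A_i−P) = L_i²; let c_i = ‖A_i‖²−L_i²
c_1 = 144.0000+25.0000−116.5000 = 52.5000
row 1: 0.0000x + 10.0000y = 75.0000  (c_2=-22.5000)
row 2: 12.0000x − 10.0000y = -57.0000  (c_3=109.5000)
Cramer on rows 1–2 → x = 1.5000, y = 7.5000

(1.5000, 7.5000)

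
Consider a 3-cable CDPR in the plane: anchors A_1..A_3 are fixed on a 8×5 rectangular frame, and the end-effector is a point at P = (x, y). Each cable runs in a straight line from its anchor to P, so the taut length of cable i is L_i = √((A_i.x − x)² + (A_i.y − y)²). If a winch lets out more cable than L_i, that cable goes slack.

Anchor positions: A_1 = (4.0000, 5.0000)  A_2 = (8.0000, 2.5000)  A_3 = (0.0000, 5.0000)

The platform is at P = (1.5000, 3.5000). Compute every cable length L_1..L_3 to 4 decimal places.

(2.9155, 6.5765, 2.1213)

L_1 = √((4.0000−1.5000)² + (5.0000−3.5000)²) = 2.9155
L_2 = √((8.0000−1.5000)² + (2.5000−3.5000)²) = 6.5765
L_3 = √((0.0000−1.5000)² + (5.0000−3.5000)²) = 2.1213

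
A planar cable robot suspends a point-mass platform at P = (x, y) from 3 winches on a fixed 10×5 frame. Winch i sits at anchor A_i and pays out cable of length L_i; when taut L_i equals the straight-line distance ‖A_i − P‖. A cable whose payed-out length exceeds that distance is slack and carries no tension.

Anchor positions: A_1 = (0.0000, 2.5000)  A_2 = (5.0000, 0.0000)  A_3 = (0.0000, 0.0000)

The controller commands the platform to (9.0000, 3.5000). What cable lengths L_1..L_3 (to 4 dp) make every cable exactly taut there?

cable 1: Δx=-9.0000, Δy=-1.0000; L_1 = √(Δx²+Δy²) = 9.0554
cable 2: Δx=-4.0000, Δy=-3.5000; L_2 = √(Δx²+Δy²) = 5.3151
cable 3: Δx=-9.0000, Δy=-3.5000; L_3 = √(Δx²+Δy²) = 9.6566

(9.0554, 5.3151, 9.6566)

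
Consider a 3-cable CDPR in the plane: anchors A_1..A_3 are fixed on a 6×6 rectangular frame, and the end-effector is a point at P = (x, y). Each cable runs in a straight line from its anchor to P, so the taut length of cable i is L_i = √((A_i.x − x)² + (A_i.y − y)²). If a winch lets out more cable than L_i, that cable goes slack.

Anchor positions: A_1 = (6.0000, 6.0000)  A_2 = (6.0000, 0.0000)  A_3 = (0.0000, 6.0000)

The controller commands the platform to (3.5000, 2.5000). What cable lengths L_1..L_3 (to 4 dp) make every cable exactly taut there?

(4.3012, 3.5355, 4.9497)

cable 1: Δx=2.5000, Δy=3.5000; L_1 = √(Δx²+Δy²) = 4.3012
cable 2: Δx=2.5000, Δy=-2.5000; L_2 = √(Δx²+Δy²) = 3.5355
cable 3: Δx=-3.5000, Δy=3.5000; L_3 = √(Δx²+Δy²) = 4.9497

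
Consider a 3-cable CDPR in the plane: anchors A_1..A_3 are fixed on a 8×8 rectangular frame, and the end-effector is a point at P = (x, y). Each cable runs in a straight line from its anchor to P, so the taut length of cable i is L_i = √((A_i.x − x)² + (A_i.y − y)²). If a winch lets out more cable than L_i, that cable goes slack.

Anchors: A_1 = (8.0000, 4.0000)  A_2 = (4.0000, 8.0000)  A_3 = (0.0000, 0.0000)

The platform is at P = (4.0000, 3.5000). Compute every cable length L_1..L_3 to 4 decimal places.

(4.0311, 4.5000, 5.3151)

cable 1: Δx=4.0000, Δy=0.5000; L_1 = √(Δx²+Δy²) = 4.0311
cable 2: Δx=0.0000, Δy=4.5000; L_2 = √(Δx²+Δy²) = 4.5000
cable 3: Δx=-4.0000, Δy=-3.5000; L_3 = √(Δx²+Δy²) = 5.3151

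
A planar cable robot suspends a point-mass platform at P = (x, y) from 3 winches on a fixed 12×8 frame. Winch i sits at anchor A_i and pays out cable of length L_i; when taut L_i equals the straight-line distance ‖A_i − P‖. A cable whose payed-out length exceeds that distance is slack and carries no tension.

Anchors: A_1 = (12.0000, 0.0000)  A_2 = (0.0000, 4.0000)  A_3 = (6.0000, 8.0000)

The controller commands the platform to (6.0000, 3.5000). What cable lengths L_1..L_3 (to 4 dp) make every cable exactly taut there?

cable 1: Δx=6.0000, Δy=-3.5000; L_1 = √(Δx²+Δy²) = 6.9462
cable 2: Δx=-6.0000, Δy=0.5000; L_2 = √(Δx²+Δy²) = 6.0208
cable 3: Δx=0.0000, Δy=4.5000; L_3 = √(Δx²+Δy²) = 4.5000

(6.9462, 6.0208, 4.5000)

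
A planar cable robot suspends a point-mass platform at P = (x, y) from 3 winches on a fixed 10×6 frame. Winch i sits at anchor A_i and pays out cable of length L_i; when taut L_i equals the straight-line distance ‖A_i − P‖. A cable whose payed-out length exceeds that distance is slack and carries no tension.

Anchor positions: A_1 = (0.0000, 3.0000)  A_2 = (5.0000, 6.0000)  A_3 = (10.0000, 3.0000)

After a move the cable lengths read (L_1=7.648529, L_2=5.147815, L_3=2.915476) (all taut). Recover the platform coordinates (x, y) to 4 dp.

(7.5000, 1.5000)

circle eqns → linear via eq_j − eq_1; set c_j = A_j·A_j − L_j²
c_1 = 0.0000+9.0000−58.5000 = -49.5000
-10.0000·x − 6.0000·y = c_1−c_2 = -84.0000
-20.0000·x + 0.0000·y = c_1−c_3 = -150.0000
solve first two rows → x=7.5000, y=1.5000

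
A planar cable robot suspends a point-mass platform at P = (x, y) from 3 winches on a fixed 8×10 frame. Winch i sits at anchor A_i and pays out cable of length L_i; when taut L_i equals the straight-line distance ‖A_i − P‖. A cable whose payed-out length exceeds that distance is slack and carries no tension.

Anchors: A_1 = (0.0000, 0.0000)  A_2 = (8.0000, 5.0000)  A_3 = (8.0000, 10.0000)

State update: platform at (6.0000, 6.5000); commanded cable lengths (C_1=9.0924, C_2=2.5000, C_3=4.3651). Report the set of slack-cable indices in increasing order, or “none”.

i=1: geometric 8.8459 vs commanded 9.0924 ⇒ slack
i=2: geometric 2.5000 vs commanded 2.5000 ⇒ taut
i=3: geometric 4.0311 vs commanded 4.3651 ⇒ slack

1, 3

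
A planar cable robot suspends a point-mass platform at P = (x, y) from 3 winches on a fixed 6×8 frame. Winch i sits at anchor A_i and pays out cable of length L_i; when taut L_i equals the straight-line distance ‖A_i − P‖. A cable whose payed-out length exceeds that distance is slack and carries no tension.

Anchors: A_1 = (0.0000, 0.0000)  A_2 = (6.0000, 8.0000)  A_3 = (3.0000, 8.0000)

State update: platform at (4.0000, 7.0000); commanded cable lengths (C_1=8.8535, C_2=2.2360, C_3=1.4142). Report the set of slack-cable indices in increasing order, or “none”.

cable 1: √((-4.0000)²+(-7.0000)²)=8.0623, C_1=8.8535: slack
cable 2: √((2.0000)²+(1.0000)²)=2.2361, C_2=2.2360: taut
cable 3: √((-1.0000)²+(1.0000)²)=1.4142, C_3=1.4142: taut

1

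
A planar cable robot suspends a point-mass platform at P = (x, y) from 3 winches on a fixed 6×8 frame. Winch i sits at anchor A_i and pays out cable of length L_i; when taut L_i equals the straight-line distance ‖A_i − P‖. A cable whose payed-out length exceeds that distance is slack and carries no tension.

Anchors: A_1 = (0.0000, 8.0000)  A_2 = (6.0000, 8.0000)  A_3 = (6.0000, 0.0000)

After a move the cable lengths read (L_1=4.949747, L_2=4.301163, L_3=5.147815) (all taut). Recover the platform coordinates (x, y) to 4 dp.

expand ‖A_i−P‖²=L_i² and subtract eq 1 (k_i ≔ ‖A_i‖²−L_i²)
k_1 = 0.0000+64.0000−24.5000 = 39.5000
eq1−eq2 → [-12.0000  0.0000]·P = -42.0000
eq1−eq3 → [-12.0000  16.0000]·P = 30.0000
2×2 solve → P = (3.5000, 4.5000)

(3.5000, 4.5000)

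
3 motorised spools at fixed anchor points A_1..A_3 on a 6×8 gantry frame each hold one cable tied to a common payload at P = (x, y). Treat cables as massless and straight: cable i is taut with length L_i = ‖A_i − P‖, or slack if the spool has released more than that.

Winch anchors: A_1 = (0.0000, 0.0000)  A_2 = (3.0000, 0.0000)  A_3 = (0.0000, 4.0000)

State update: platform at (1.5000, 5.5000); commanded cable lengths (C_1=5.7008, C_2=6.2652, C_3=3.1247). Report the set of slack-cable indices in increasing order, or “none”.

cable 1: √((-1.5000)²+(-5.5000)²)=5.7009, C_1=5.7008: taut
cable 2: √((1.5000)²+(-5.5000)²)=5.7009, C_2=6.2652: slack
cable 3: √((-1.5000)²+(-1.5000)²)=2.1213, C_3=3.1247: slack

2, 3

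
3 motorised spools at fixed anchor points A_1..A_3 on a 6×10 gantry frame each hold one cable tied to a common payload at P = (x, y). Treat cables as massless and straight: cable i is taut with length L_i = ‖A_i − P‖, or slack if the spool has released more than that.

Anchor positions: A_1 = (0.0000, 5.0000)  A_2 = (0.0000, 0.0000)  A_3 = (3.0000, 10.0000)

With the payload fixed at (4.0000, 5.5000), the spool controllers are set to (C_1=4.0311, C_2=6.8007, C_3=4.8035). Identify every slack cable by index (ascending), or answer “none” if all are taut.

i=1: geometric 4.0311 vs commanded 4.0311 ⇒ taut
i=2: geometric 6.8007 vs commanded 6.8007 ⇒ taut
i=3: geometric 4.6098 vs commanded 4.8035 ⇒ slack

3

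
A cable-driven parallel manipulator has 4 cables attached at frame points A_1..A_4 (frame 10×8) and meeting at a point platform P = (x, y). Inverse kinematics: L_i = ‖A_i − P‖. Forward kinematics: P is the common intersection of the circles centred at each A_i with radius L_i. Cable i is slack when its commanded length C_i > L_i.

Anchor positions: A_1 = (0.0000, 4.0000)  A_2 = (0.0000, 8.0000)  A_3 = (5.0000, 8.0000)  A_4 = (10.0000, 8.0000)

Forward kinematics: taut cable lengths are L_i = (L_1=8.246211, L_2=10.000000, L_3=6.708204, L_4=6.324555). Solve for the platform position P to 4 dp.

(8.0000, 2.0000)

expand ‖A_i−P‖²=L_i² and subtract eq 1 (c_i ≔ ‖A_i‖²−L_i²)
c_1 = 0.0000+16.0000−68.0000 = -52.0000
eq1−eq2 → [0.0000  -8.0000]·P = -16.0000
eq1−eq3 → [-10.0000  -8.0000]·P = -96.0000
eq1−eq4 → [-20.0000  -8.0000]·P = -176.0000
2×2 solve → P = (8.0000, 2.0000)
check cable 4: ‖A_4−P‖² = 40.0000 ≈ L_4² = 40.0000 ✓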